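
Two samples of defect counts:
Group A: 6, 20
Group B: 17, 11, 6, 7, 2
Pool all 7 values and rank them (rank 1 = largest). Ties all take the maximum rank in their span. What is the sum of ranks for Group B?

Sorted (descending): 20, 17, 11, 7, 6, 6, 2
The 2 values of 6 occupy positions 5–6 → each gets rank 6.
Group B values → pooled ranks: 17→2, 11→3, 6→6, 7→4, 2→7
Rank sum = 2 + 3 + 6 + 4 + 7 = 22

22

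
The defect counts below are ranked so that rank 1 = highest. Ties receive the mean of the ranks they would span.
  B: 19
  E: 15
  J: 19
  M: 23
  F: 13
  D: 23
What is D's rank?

1.5

Sorted (descending): 23, 23, 19, 19, 15, 13
The 2 values of 23 occupy positions 1–2 → average rank (1+2)/2 = 1.5.
The 2 values of 19 occupy positions 3–4 → average rank (3+4)/2 = 3.5.
D has value 23 → rank 1.5.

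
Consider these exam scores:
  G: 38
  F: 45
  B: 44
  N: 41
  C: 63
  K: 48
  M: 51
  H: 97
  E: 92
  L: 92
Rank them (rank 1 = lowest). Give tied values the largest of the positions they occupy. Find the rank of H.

Sorted (ascending): 38, 41, 44, 45, 48, 51, 63, 92, 92, 97
The 2 values of 92 occupy positions 8–9 → each gets rank 9.
H has value 97 → rank 10.

10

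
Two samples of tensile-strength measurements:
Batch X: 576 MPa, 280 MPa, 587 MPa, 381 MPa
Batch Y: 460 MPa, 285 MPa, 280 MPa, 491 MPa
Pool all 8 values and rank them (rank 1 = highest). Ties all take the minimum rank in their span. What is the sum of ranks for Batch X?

15

Sorted (descending): 587, 576, 491, 460, 381, 285, 280, 280
The 2 values of 280 occupy positions 7–8 → each gets rank 7.
Batch X values → pooled ranks: 576→2, 280→7, 587→1, 381→5
Rank sum = 2 + 7 + 1 + 5 = 15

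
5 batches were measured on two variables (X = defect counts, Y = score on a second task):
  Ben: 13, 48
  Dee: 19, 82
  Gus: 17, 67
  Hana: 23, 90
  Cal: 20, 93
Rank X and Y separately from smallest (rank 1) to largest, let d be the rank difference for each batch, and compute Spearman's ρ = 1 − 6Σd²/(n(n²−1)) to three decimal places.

Ranks of variable 1: 1, 3, 2, 5, 4
Ranks of variable 2: 1, 3, 2, 4, 5
d = r₁ − r₂: 0, 0, 0, 1, -1
d²: 0, 0, 0, 1, 1; Σd² = 2
ρ = 1 − 6·2/(5·24) = 1 − 12/120 = 0.900

0.900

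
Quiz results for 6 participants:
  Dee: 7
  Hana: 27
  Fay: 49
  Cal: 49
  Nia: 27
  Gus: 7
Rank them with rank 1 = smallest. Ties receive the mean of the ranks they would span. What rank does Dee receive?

Sorted (ascending): 7, 7, 27, 27, 49, 49
The 2 values of 7 occupy positions 1–2 → average rank (1+2)/2 = 1.5.
The 2 values of 27 occupy positions 3–4 → average rank (3+4)/2 = 3.5.
The 2 values of 49 occupy positions 5–6 → average rank (5+6)/2 = 5.5.
Dee has value 7 → rank 1.5.

1.5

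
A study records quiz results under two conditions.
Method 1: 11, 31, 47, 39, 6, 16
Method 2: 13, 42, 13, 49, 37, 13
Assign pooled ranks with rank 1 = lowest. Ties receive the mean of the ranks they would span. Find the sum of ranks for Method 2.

Sorted (ascending): 6, 11, 13, 13, 13, 16, 31, 37, 39, 42, 47, 49
The 3 values of 13 occupy positions 3–5 → average rank 4.
Method 2 values → pooled ranks: 13→4, 42→10, 13→4, 49→12, 37→8, 13→4
Rank sum = 4 + 10 + 4 + 12 + 8 + 4 = 42

42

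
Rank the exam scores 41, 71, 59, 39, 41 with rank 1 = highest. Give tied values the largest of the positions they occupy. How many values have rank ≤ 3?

Sorted (descending): 71, 59, 41, 41, 39
The 2 values of 41 occupy positions 3–4 → each gets rank 4.
Ranks ≤ 3: {1, 2} → 2 values.

2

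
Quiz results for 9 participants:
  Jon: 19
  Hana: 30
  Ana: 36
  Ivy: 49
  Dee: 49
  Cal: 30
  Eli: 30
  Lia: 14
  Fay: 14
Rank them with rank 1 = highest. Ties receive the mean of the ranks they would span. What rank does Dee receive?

Sorted (descending): 49, 49, 36, 30, 30, 30, 19, 14, 14
The 2 values of 49 occupy positions 1–2 → average rank (1+2)/2 = 1.5.
The 3 values of 30 occupy positions 4–6 → average rank 5.
The 2 values of 14 occupy positions 8–9 → average rank (8+9)/2 = 8.5.
Dee has value 49 → rank 1.5.

1.5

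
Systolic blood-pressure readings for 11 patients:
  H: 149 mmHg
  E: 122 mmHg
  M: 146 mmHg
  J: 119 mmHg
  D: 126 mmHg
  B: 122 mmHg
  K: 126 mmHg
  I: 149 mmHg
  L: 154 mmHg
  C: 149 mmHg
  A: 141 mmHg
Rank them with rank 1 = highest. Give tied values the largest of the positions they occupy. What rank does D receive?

Sorted (descending): 154, 149, 149, 149, 146, 141, 126, 126, 122, 122, 119
The 3 values of 149 occupy positions 2–4 → each gets rank 4.
The 2 values of 126 occupy positions 7–8 → each gets rank 8.
The 2 values of 122 occupy positions 9–10 → each gets rank 10.
D has value 126 mmHg → rank 8.

8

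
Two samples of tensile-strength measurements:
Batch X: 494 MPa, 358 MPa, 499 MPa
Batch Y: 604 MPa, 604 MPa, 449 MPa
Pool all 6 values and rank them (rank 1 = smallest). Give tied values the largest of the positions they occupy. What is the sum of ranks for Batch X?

Sorted (ascending): 358, 449, 494, 499, 604, 604
The 2 values of 604 occupy positions 5–6 → each gets rank 6.
Batch X values → pooled ranks: 494→3, 358→1, 499→4
Rank sum = 3 + 1 + 4 = 8

8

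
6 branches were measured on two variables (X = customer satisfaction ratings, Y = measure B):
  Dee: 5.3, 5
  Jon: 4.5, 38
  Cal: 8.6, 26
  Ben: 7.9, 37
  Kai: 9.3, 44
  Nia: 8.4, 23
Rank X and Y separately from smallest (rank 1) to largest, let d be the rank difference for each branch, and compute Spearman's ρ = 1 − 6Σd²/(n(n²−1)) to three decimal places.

0.257

Ranks of variable 1: 2, 1, 5, 3, 6, 4
Ranks of variable 2: 1, 5, 3, 4, 6, 2
d = r₁ − r₂: 1, -4, 2, -1, 0, 2
d²: 1, 16, 4, 1, 0, 4; Σd² = 26
ρ = 1 − 6·26/(6·35) = 1 − 156/210 = 0.257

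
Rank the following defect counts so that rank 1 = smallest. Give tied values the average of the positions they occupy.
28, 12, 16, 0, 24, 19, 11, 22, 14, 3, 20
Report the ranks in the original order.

Sorted (ascending): 0, 3, 11, 12, 14, 16, 19, 20, 22, 24, 28
No ties — each value takes its position as its rank.

11, 4, 6, 1, 10, 7, 3, 9, 5, 2, 8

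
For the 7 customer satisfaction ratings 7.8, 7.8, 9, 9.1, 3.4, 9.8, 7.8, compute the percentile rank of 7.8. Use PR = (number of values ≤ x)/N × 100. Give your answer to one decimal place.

N = 7.
Strictly below 7.8: 1. Equal to 7.8: 3.
PR = 4/7 × 100 = 57.1

57.1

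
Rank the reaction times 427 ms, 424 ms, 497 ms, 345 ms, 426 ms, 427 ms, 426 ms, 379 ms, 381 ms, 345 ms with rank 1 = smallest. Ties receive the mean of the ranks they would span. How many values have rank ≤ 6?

Sorted (ascending): 345, 345, 379, 381, 424, 426, 426, 427, 427, 497
The 2 values of 345 occupy positions 1–2 → average rank (1+2)/2 = 1.5.
The 2 values of 426 occupy positions 6–7 → average rank (6+7)/2 = 6.5.
The 2 values of 427 occupy positions 8–9 → average rank (8+9)/2 = 8.5.
Ranks ≤ 6: {1.5, 1.5, 3, 4, 5} → 5 values.

5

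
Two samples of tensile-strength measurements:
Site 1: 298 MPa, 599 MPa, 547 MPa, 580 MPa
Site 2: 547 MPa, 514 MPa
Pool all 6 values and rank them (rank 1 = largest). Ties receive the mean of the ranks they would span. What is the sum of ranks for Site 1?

Sorted (descending): 599, 580, 547, 547, 514, 298
The 2 values of 547 occupy positions 3–4 → average rank (3+4)/2 = 3.5.
Site 1 values → pooled ranks: 298→6, 599→1, 547→3.5, 580→2
Rank sum = 6 + 1 + 3.5 + 2 = 12.5

12.5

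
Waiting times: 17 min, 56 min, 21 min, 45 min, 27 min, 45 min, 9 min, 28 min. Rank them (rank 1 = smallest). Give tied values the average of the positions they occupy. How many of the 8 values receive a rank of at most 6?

5

Sorted (ascending): 9, 17, 21, 27, 28, 45, 45, 56
The 2 values of 45 occupy positions 6–7 → average rank (6+7)/2 = 6.5.
Ranks ≤ 6: {1, 2, 3, 4, 5} → 5 values.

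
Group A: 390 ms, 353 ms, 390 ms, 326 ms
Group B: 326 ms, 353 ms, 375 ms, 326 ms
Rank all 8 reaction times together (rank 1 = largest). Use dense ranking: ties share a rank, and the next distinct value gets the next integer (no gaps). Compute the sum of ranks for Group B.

13

Sorted (descending): 390, 390, 375, 353, 353, 326, 326, 326
The 2 values of 390 share dense rank 1.
The 2 values of 353 share dense rank 3.
The 3 values of 326 share dense rank 4.
Remaining distinct values take the next consecutive integers.
Group B values → pooled ranks: 326→4, 353→3, 375→2, 326→4
Rank sum = 4 + 3 + 2 + 4 = 13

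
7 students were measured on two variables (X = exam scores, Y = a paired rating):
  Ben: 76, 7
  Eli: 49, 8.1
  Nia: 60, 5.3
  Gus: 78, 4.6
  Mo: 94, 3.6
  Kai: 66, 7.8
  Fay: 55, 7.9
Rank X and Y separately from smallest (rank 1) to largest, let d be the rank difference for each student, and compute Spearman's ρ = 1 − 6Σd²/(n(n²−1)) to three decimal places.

-0.893

Ranks of variable 1: 5, 1, 3, 6, 7, 4, 2
Ranks of variable 2: 4, 7, 3, 2, 1, 5, 6
d = r₁ − r₂: 1, -6, 0, 4, 6, -1, -4
d²: 1, 36, 0, 16, 36, 1, 16; Σd² = 106
ρ = 1 − 6·106/(7·48) = 1 − 636/336 = -0.893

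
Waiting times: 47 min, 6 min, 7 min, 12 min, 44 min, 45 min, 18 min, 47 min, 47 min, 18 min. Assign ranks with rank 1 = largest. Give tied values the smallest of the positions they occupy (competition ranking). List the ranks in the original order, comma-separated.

Sorted (descending): 47, 47, 47, 45, 44, 18, 18, 12, 7, 6
The 3 values of 47 occupy positions 1–3 → each gets rank 1.
The 2 values of 18 occupy positions 6–7 → each gets rank 6.

1, 10, 9, 8, 5, 4, 6, 1, 1, 6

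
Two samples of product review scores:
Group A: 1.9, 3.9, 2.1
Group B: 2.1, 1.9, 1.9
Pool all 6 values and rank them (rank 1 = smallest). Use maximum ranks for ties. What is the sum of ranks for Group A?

14

Sorted (ascending): 1.9, 1.9, 1.9, 2.1, 2.1, 3.9
The 3 values of 1.9 occupy positions 1–3 → each gets rank 3.
The 2 values of 2.1 occupy positions 4–5 → each gets rank 5.
Group A values → pooled ranks: 1.9→3, 3.9→6, 2.1→5
Rank sum = 3 + 6 + 5 = 14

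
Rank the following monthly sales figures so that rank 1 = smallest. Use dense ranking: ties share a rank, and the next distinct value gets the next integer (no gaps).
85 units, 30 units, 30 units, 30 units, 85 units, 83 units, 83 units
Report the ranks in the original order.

Sorted (ascending): 30, 30, 30, 83, 83, 85, 85
The 3 values of 30 share dense rank 1.
The 2 values of 83 share dense rank 2.
The 2 values of 85 share dense rank 3.

3, 1, 1, 1, 3, 2, 2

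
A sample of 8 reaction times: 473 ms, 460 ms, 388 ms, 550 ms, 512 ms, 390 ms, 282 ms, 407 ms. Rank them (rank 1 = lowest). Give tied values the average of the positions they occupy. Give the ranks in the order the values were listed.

Sorted (ascending): 282, 388, 390, 407, 460, 473, 512, 550
No ties — each value takes its position as its rank.

6, 5, 2, 8, 7, 3, 1, 4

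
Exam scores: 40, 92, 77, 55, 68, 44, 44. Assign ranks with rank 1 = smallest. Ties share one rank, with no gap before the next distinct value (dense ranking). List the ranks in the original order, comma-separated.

1, 6, 5, 3, 4, 2, 2

Sorted (ascending): 40, 44, 44, 55, 68, 77, 92
The 2 values of 44 share dense rank 2.
Remaining distinct values take the next consecutive integers.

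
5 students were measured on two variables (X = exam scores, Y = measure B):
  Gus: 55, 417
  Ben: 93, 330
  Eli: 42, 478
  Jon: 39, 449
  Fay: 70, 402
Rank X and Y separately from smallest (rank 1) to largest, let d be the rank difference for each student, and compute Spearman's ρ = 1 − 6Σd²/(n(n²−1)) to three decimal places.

Ranks of variable 1: 3, 5, 2, 1, 4
Ranks of variable 2: 3, 1, 5, 4, 2
d = r₁ − r₂: 0, 4, -3, -3, 2
d²: 0, 16, 9, 9, 4; Σd² = 38
ρ = 1 − 6·38/(5·24) = 1 − 228/120 = -0.900

-0.900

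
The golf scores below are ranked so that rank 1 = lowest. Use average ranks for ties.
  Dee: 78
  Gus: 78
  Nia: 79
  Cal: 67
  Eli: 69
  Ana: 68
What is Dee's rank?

4.5

Sorted (ascending): 67, 68, 69, 78, 78, 79
The 2 values of 78 occupy positions 4–5 → average rank (4+5)/2 = 4.5.
Dee has value 78 → rank 4.5.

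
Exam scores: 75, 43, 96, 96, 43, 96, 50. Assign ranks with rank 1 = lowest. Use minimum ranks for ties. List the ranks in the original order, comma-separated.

4, 1, 5, 5, 1, 5, 3

Sorted (ascending): 43, 43, 50, 75, 96, 96, 96
The 2 values of 43 occupy positions 1–2 → each gets rank 1.
The 3 values of 96 occupy positions 5–7 → each gets rank 5.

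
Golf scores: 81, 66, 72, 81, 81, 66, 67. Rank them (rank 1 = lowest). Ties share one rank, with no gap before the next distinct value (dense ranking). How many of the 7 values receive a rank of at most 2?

3

Sorted (ascending): 66, 66, 67, 72, 81, 81, 81
The 2 values of 66 share dense rank 1.
The 3 values of 81 share dense rank 4.
Remaining distinct values take the next consecutive integers.
Ranks ≤ 2: {1, 1, 2} → 3 values.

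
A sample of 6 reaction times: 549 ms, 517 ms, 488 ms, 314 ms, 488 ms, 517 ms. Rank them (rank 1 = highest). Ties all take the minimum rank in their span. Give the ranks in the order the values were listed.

1, 2, 4, 6, 4, 2

Sorted (descending): 549, 517, 517, 488, 488, 314
The 2 values of 517 occupy positions 2–3 → each gets rank 2.
The 2 values of 488 occupy positions 4–5 → each gets rank 4.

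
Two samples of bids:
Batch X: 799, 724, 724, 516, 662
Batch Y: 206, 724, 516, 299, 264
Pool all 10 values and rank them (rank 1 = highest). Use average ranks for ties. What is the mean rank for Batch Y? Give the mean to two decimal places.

Sorted (descending): 799, 724, 724, 724, 662, 516, 516, 299, 264, 206
The 3 values of 724 occupy positions 2–4 → average rank 3.
The 2 values of 516 occupy positions 6–7 → average rank (6+7)/2 = 6.5.
Batch Y values → pooled ranks: 206→10, 724→3, 516→6.5, 299→8, 264→9
Mean rank = (10 + 3 + 6.5 + 8 + 9) / 5 = 7.30

7.30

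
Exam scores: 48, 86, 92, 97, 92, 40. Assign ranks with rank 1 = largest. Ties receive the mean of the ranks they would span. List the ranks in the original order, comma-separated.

5, 4, 2.5, 1, 2.5, 6

Sorted (descending): 97, 92, 92, 86, 48, 40
The 2 values of 92 occupy positions 2–3 → average rank (2+3)/2 = 2.5.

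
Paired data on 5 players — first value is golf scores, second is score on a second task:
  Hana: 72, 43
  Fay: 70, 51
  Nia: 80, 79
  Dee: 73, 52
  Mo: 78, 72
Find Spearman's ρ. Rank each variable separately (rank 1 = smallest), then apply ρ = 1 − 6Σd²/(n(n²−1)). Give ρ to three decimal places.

0.900

Ranks of variable 1: 2, 1, 5, 3, 4
Ranks of variable 2: 1, 2, 5, 3, 4
d = r₁ − r₂: 1, -1, 0, 0, 0
d²: 1, 1, 0, 0, 0; Σd² = 2
ρ = 1 − 6·2/(5·24) = 1 − 12/120 = 0.900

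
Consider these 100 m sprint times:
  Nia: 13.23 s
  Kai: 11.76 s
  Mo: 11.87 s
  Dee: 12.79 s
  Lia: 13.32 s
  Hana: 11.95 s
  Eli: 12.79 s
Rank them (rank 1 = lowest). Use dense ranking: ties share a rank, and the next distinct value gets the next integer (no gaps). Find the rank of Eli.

4

Sorted (ascending): 11.76, 11.87, 11.95, 12.79, 12.79, 13.23, 13.32
The 2 values of 12.79 share dense rank 4.
Remaining distinct values take the next consecutive integers.
Eli has value 12.79 s → rank 4.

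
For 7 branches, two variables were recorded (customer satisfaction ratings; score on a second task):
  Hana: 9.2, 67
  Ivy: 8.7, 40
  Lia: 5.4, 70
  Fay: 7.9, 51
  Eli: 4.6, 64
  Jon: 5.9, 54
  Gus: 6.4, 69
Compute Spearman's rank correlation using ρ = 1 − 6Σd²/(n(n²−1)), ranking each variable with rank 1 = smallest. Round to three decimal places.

Ranks of variable 1: 7, 6, 2, 5, 1, 3, 4
Ranks of variable 2: 5, 1, 7, 2, 4, 3, 6
d = r₁ − r₂: 2, 5, -5, 3, -3, 0, -2
d²: 4, 25, 25, 9, 9, 0, 4; Σd² = 76
ρ = 1 − 6·76/(7·48) = 1 − 456/336 = -0.357

-0.357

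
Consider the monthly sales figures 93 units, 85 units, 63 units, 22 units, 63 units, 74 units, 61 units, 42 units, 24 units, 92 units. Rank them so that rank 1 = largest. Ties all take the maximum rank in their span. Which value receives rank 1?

Sorted (descending): 93, 92, 85, 74, 63, 63, 61, 42, 24, 22
The 2 values of 63 occupy positions 5–6 → each gets rank 6.
Rank 1 → value 93.

93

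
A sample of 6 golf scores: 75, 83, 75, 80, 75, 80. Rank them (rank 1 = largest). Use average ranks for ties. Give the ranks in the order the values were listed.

Sorted (descending): 83, 80, 80, 75, 75, 75
The 2 values of 80 occupy positions 2–3 → average rank (2+3)/2 = 2.5.
The 3 values of 75 occupy positions 4–6 → average rank 5.

5, 1, 5, 2.5, 5, 2.5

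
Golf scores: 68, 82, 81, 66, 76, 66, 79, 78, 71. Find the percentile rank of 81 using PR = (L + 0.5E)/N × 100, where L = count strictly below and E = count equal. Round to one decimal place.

83.3

N = 9.
Strictly below 81: 7. Equal to 81: 1.
PR = (7 + 0.5·1)/9 × 100 = 83.3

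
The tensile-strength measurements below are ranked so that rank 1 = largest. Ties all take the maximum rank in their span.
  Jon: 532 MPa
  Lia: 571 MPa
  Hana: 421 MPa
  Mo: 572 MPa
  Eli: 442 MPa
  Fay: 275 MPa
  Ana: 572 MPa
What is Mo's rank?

2

Sorted (descending): 572, 572, 571, 532, 442, 421, 275
The 2 values of 572 occupy positions 1–2 → each gets rank 2.
Mo has value 572 MPa → rank 2.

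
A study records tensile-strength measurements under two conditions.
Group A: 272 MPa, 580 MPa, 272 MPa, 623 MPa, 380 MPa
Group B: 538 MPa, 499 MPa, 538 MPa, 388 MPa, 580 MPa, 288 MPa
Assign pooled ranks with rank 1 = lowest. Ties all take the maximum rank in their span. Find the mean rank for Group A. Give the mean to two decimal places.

Sorted (ascending): 272, 272, 288, 380, 388, 499, 538, 538, 580, 580, 623
The 2 values of 272 occupy positions 1–2 → each gets rank 2.
The 2 values of 538 occupy positions 7–8 → each gets rank 8.
The 2 values of 580 occupy positions 9–10 → each gets rank 10.
Group A values → pooled ranks: 272→2, 580→10, 272→2, 623→11, 380→4
Mean rank = (2 + 10 + 2 + 11 + 4) / 5 = 5.80

5.80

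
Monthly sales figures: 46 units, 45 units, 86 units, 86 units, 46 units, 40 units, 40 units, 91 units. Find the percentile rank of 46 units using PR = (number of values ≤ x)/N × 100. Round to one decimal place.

62.5

N = 8.
Strictly below 46: 3. Equal to 46: 2.
PR = 5/8 × 100 = 62.5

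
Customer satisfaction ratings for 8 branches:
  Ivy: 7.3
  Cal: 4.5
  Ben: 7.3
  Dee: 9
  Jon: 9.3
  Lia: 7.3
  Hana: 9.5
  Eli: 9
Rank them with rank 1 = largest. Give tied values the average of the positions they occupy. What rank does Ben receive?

6

Sorted (descending): 9.5, 9.3, 9, 9, 7.3, 7.3, 7.3, 4.5
The 2 values of 9 occupy positions 3–4 → average rank (3+4)/2 = 3.5.
The 3 values of 7.3 occupy positions 5–7 → average rank 6.
Ben has value 7.3 → rank 6.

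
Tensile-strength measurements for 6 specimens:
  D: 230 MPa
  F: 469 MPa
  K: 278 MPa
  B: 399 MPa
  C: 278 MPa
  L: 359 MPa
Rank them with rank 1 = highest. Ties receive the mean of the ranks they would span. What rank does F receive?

Sorted (descending): 469, 399, 359, 278, 278, 230
The 2 values of 278 occupy positions 4–5 → average rank (4+5)/2 = 4.5.
F has value 469 MPa → rank 1.

1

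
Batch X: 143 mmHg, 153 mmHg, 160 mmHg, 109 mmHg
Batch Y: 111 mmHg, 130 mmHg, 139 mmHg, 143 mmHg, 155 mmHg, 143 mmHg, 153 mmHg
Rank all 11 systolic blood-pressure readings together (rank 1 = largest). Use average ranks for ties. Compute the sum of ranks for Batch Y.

Sorted (descending): 160, 155, 153, 153, 143, 143, 143, 139, 130, 111, 109
The 2 values of 153 occupy positions 3–4 → average rank (3+4)/2 = 3.5.
The 3 values of 143 occupy positions 5–7 → average rank 6.
Batch Y values → pooled ranks: 111→10, 130→9, 139→8, 143→6, 155→2, 143→6, 153→3.5
Rank sum = 10 + 9 + 8 + 6 + 2 + 6 + 3.5 = 44.5

44.5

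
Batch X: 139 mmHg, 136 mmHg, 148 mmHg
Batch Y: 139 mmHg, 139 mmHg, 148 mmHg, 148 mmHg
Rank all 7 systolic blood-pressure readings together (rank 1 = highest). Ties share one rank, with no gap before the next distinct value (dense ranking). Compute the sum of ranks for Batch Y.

6

Sorted (descending): 148, 148, 148, 139, 139, 139, 136
The 3 values of 148 share dense rank 1.
The 3 values of 139 share dense rank 2.
Remaining distinct values take the next consecutive integers.
Batch Y values → pooled ranks: 139→2, 139→2, 148→1, 148→1
Rank sum = 2 + 2 + 1 + 1 = 6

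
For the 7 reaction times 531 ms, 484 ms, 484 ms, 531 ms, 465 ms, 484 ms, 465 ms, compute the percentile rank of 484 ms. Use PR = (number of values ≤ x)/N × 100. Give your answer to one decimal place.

71.4

N = 7.
Strictly below 484: 2. Equal to 484: 3.
PR = 5/7 × 100 = 71.4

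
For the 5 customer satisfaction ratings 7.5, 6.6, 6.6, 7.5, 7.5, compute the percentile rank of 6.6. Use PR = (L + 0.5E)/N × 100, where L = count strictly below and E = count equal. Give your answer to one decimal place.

N = 5.
Strictly below 6.6: 0. Equal to 6.6: 2.
PR = (0 + 0.5·2)/5 × 100 = 20.0

20.0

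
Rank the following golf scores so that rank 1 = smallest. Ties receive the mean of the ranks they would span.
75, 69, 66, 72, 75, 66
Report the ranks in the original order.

5.5, 3, 1.5, 4, 5.5, 1.5

Sorted (ascending): 66, 66, 69, 72, 75, 75
The 2 values of 66 occupy positions 1–2 → average rank (1+2)/2 = 1.5.
The 2 values of 75 occupy positions 5–6 → average rank (5+6)/2 = 5.5.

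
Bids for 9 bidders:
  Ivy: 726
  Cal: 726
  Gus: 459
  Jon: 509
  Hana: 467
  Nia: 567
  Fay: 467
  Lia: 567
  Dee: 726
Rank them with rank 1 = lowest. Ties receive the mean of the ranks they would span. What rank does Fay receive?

2.5

Sorted (ascending): 459, 467, 467, 509, 567, 567, 726, 726, 726
The 2 values of 467 occupy positions 2–3 → average rank (2+3)/2 = 2.5.
The 2 values of 567 occupy positions 5–6 → average rank (5+6)/2 = 5.5.
The 3 values of 726 occupy positions 7–9 → average rank 8.
Fay has value 467 → rank 2.5.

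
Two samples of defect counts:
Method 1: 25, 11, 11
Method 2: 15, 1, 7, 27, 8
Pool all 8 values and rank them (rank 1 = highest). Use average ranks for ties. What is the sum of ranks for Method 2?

25

Sorted (descending): 27, 25, 15, 11, 11, 8, 7, 1
The 2 values of 11 occupy positions 4–5 → average rank (4+5)/2 = 4.5.
Method 2 values → pooled ranks: 15→3, 1→8, 7→7, 27→1, 8→6
Rank sum = 3 + 8 + 7 + 1 + 6 = 25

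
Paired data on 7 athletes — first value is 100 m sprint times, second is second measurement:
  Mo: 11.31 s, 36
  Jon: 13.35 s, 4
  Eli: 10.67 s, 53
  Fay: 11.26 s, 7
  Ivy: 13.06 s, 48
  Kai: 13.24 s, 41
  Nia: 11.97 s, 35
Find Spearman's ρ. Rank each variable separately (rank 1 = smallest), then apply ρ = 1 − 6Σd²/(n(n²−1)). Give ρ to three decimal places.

Ranks of variable 1: 3, 7, 1, 2, 5, 6, 4
Ranks of variable 2: 4, 1, 7, 2, 6, 5, 3
d = r₁ − r₂: -1, 6, -6, 0, -1, 1, 1
d²: 1, 36, 36, 0, 1, 1, 1; Σd² = 76
ρ = 1 − 6·76/(7·48) = 1 − 456/336 = -0.357

-0.357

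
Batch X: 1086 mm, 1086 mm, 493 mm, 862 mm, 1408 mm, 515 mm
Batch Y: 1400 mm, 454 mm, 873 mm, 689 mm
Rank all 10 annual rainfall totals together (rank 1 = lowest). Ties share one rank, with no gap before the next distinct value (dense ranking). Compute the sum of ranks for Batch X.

Sorted (ascending): 454, 493, 515, 689, 862, 873, 1086, 1086, 1400, 1408
The 2 values of 1086 share dense rank 7.
Remaining distinct values take the next consecutive integers.
Batch X values → pooled ranks: 1086→7, 1086→7, 493→2, 862→5, 1408→9, 515→3
Rank sum = 7 + 7 + 2 + 5 + 9 + 3 = 33

33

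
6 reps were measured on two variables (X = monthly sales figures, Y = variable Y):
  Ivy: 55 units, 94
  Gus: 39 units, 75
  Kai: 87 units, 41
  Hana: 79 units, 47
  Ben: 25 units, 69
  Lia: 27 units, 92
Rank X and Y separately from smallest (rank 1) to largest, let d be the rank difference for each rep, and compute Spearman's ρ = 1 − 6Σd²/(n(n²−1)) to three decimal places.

Ranks of variable 1: 4, 3, 6, 5, 1, 2
Ranks of variable 2: 6, 4, 1, 2, 3, 5
d = r₁ − r₂: -2, -1, 5, 3, -2, -3
d²: 4, 1, 25, 9, 4, 9; Σd² = 52
ρ = 1 − 6·52/(6·35) = 1 − 312/210 = -0.486

-0.486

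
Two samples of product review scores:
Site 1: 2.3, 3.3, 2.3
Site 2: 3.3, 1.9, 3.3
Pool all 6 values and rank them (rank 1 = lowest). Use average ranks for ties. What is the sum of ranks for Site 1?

10

Sorted (ascending): 1.9, 2.3, 2.3, 3.3, 3.3, 3.3
The 2 values of 2.3 occupy positions 2–3 → average rank (2+3)/2 = 2.5.
The 3 values of 3.3 occupy positions 4–6 → average rank 5.
Site 1 values → pooled ranks: 2.3→2.5, 3.3→5, 2.3→2.5
Rank sum = 2.5 + 5 + 2.5 = 10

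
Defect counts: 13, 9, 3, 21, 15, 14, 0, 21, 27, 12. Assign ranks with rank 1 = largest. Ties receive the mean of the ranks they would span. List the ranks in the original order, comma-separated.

6, 8, 9, 2.5, 4, 5, 10, 2.5, 1, 7

Sorted (descending): 27, 21, 21, 15, 14, 13, 12, 9, 3, 0
The 2 values of 21 occupy positions 2–3 → average rank (2+3)/2 = 2.5.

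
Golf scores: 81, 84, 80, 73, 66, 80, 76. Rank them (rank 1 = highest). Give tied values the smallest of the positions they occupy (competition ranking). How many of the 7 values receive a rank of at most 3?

Sorted (descending): 84, 81, 80, 80, 76, 73, 66
The 2 values of 80 occupy positions 3–4 → each gets rank 3.
Ranks ≤ 3: {1, 2, 3, 3} → 4 values.

4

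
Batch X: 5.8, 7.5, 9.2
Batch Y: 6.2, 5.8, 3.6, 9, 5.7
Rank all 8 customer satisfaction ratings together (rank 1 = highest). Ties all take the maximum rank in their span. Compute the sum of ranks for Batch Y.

27

Sorted (descending): 9.2, 9, 7.5, 6.2, 5.8, 5.8, 5.7, 3.6
The 2 values of 5.8 occupy positions 5–6 → each gets rank 6.
Batch Y values → pooled ranks: 6.2→4, 5.8→6, 3.6→8, 9→2, 5.7→7
Rank sum = 4 + 6 + 8 + 2 + 7 = 27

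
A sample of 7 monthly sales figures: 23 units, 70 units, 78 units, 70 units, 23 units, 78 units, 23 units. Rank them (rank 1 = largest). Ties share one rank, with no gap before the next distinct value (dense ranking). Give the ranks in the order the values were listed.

3, 2, 1, 2, 3, 1, 3

Sorted (descending): 78, 78, 70, 70, 23, 23, 23
The 2 values of 78 share dense rank 1.
The 2 values of 70 share dense rank 2.
The 3 values of 23 share dense rank 3.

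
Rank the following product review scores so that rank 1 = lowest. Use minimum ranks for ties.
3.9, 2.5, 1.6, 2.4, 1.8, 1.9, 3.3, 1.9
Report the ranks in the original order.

Sorted (ascending): 1.6, 1.8, 1.9, 1.9, 2.4, 2.5, 3.3, 3.9
The 2 values of 1.9 occupy positions 3–4 → each gets rank 3.

8, 6, 1, 5, 2, 3, 7, 3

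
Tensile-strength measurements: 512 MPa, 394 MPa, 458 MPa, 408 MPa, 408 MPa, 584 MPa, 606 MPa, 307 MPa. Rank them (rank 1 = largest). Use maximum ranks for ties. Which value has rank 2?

584

Sorted (descending): 606, 584, 512, 458, 408, 408, 394, 307
The 2 values of 408 occupy positions 5–6 → each gets rank 6.
Rank 2 → value 584.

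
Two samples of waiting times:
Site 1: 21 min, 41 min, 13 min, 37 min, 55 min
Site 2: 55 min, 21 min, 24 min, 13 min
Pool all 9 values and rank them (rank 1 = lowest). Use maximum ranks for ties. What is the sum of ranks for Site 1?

Sorted (ascending): 13, 13, 21, 21, 24, 37, 41, 55, 55
The 2 values of 13 occupy positions 1–2 → each gets rank 2.
The 2 values of 21 occupy positions 3–4 → each gets rank 4.
The 2 values of 55 occupy positions 8–9 → each gets rank 9.
Site 1 values → pooled ranks: 21→4, 41→7, 13→2, 37→6, 55→9
Rank sum = 4 + 7 + 2 + 6 + 9 = 28

28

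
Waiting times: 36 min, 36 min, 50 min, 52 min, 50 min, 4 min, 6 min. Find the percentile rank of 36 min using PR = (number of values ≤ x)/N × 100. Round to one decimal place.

57.1

N = 7.
Strictly below 36: 2. Equal to 36: 2.
PR = 4/7 × 100 = 57.1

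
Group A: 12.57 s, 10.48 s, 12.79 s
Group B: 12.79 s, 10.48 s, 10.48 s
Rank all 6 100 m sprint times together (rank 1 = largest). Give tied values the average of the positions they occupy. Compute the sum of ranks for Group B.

11.5

Sorted (descending): 12.79, 12.79, 12.57, 10.48, 10.48, 10.48
The 2 values of 12.79 occupy positions 1–2 → average rank (1+2)/2 = 1.5.
The 3 values of 10.48 occupy positions 4–6 → average rank 5.
Group B values → pooled ranks: 12.79→1.5, 10.48→5, 10.48→5
Rank sum = 1.5 + 5 + 5 = 11.5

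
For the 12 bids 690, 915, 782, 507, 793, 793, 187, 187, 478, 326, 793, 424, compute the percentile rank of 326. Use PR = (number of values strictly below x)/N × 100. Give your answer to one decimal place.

16.7

N = 12.
Strictly below 326: 2. Equal to 326: 1.
PR = 2/12 × 100 = 16.7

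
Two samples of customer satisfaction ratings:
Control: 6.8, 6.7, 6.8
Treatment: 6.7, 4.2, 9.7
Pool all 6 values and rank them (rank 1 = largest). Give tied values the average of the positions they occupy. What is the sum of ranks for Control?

9.5

Sorted (descending): 9.7, 6.8, 6.8, 6.7, 6.7, 4.2
The 2 values of 6.8 occupy positions 2–3 → average rank (2+3)/2 = 2.5.
The 2 values of 6.7 occupy positions 4–5 → average rank (4+5)/2 = 4.5.
Control values → pooled ranks: 6.8→2.5, 6.7→4.5, 6.8→2.5
Rank sum = 2.5 + 4.5 + 2.5 = 9.5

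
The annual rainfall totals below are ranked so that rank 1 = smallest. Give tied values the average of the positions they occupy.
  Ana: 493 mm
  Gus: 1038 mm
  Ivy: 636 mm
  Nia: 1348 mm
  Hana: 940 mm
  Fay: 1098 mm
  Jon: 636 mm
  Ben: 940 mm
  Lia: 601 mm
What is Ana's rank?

Sorted (ascending): 493, 601, 636, 636, 940, 940, 1038, 1098, 1348
The 2 values of 636 occupy positions 3–4 → average rank (3+4)/2 = 3.5.
The 2 values of 940 occupy positions 5–6 → average rank (5+6)/2 = 5.5.
Ana has value 493 mm → rank 1.

1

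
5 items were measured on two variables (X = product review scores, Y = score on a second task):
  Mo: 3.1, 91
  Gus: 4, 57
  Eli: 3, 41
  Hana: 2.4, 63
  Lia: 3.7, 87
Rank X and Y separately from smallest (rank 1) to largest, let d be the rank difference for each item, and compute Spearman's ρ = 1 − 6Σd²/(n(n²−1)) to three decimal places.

Ranks of variable 1: 3, 5, 2, 1, 4
Ranks of variable 2: 5, 2, 1, 3, 4
d = r₁ − r₂: -2, 3, 1, -2, 0
d²: 4, 9, 1, 4, 0; Σd² = 18
ρ = 1 − 6·18/(5·24) = 1 − 108/120 = 0.100

0.100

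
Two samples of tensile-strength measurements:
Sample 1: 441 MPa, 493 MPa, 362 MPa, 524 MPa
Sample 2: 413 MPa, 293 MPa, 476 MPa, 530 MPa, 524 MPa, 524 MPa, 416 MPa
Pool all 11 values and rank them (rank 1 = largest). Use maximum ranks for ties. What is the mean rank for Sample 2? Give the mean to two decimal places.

Sorted (descending): 530, 524, 524, 524, 493, 476, 441, 416, 413, 362, 293
The 3 values of 524 occupy positions 2–4 → each gets rank 4.
Sample 2 values → pooled ranks: 413→9, 293→11, 476→6, 530→1, 524→4, 524→4, 416→8
Mean rank = (9 + 11 + 6 + 1 + 4 + 4 + 8) / 7 = 6.14

6.14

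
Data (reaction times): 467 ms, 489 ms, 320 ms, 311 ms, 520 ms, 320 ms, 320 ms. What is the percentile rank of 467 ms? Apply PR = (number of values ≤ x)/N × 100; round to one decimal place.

71.4

N = 7.
Strictly below 467: 4. Equal to 467: 1.
PR = 5/7 × 100 = 71.4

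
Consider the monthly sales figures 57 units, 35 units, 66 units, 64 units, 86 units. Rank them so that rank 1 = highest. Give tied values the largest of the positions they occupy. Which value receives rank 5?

35

Sorted (descending): 86, 66, 64, 57, 35
No ties — each value takes its position as its rank.
Rank 5 → value 35.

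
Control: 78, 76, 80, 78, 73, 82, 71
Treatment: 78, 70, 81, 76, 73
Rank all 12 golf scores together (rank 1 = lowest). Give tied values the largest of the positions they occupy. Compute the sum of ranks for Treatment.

31

Sorted (ascending): 70, 71, 73, 73, 76, 76, 78, 78, 78, 80, 81, 82
The 2 values of 73 occupy positions 3–4 → each gets rank 4.
The 2 values of 76 occupy positions 5–6 → each gets rank 6.
The 3 values of 78 occupy positions 7–9 → each gets rank 9.
Treatment values → pooled ranks: 78→9, 70→1, 81→11, 76→6, 73→4
Rank sum = 9 + 1 + 11 + 6 + 4 = 31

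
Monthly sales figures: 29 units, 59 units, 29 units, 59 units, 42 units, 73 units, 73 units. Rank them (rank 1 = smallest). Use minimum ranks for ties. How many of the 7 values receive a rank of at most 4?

Sorted (ascending): 29, 29, 42, 59, 59, 73, 73
The 2 values of 29 occupy positions 1–2 → each gets rank 1.
The 2 values of 59 occupy positions 4–5 → each gets rank 4.
The 2 values of 73 occupy positions 6–7 → each gets rank 6.
Ranks ≤ 4: {1, 1, 3, 4, 4} → 5 values.

5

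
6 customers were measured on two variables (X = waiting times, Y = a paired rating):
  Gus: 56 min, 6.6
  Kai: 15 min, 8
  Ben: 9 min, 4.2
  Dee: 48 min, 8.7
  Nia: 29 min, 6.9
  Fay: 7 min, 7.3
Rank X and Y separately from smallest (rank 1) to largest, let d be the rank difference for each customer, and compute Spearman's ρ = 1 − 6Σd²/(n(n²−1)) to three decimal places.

Ranks of variable 1: 6, 3, 2, 5, 4, 1
Ranks of variable 2: 2, 5, 1, 6, 3, 4
d = r₁ − r₂: 4, -2, 1, -1, 1, -3
d²: 16, 4, 1, 1, 1, 9; Σd² = 32
ρ = 1 − 6·32/(6·35) = 1 − 192/210 = 0.086

0.086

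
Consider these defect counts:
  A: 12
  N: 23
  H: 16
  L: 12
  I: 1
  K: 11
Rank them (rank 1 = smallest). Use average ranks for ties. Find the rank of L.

3.5

Sorted (ascending): 1, 11, 12, 12, 16, 23
The 2 values of 12 occupy positions 3–4 → average rank (3+4)/2 = 3.5.
L has value 12 → rank 3.5.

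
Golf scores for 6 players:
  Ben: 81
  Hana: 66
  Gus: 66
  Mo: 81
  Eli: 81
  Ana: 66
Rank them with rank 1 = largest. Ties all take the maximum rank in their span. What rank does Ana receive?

6

Sorted (descending): 81, 81, 81, 66, 66, 66
The 3 values of 81 occupy positions 1–3 → each gets rank 3.
The 3 values of 66 occupy positions 4–6 → each gets rank 6.
Ana has value 66 → rank 6.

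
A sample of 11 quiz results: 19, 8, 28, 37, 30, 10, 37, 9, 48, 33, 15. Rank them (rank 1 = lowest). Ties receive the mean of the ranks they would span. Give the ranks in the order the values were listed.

Sorted (ascending): 8, 9, 10, 15, 19, 28, 30, 33, 37, 37, 48
The 2 values of 37 occupy positions 9–10 → average rank (9+10)/2 = 9.5.

5, 1, 6, 9.5, 7, 3, 9.5, 2, 11, 8, 4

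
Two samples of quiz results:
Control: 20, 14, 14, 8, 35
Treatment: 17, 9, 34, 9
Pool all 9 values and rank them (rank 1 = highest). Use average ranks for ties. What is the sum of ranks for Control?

Sorted (descending): 35, 34, 20, 17, 14, 14, 9, 9, 8
The 2 values of 14 occupy positions 5–6 → average rank (5+6)/2 = 5.5.
The 2 values of 9 occupy positions 7–8 → average rank (7+8)/2 = 7.5.
Control values → pooled ranks: 20→3, 14→5.5, 14→5.5, 8→9, 35→1
Rank sum = 3 + 5.5 + 5.5 + 9 + 1 = 24

24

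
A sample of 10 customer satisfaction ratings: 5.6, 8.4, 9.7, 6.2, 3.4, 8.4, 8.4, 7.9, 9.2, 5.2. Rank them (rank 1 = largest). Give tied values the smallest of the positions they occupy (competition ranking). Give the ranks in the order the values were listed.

8, 3, 1, 7, 10, 3, 3, 6, 2, 9

Sorted (descending): 9.7, 9.2, 8.4, 8.4, 8.4, 7.9, 6.2, 5.6, 5.2, 3.4
The 3 values of 8.4 occupy positions 3–5 → each gets rank 3.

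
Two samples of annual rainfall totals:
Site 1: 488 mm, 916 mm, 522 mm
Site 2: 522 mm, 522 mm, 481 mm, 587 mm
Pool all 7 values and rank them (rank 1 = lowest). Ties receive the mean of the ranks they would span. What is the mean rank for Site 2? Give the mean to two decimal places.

Sorted (ascending): 481, 488, 522, 522, 522, 587, 916
The 3 values of 522 occupy positions 3–5 → average rank 4.
Site 2 values → pooled ranks: 522→4, 522→4, 481→1, 587→6
Mean rank = (4 + 4 + 1 + 6) / 4 = 3.75

3.75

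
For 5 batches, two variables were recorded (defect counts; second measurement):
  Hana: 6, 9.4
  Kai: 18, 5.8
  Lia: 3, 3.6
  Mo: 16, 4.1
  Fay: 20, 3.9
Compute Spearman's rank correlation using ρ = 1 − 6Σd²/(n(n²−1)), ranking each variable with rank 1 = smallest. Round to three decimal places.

Ranks of variable 1: 2, 4, 1, 3, 5
Ranks of variable 2: 5, 4, 1, 3, 2
d = r₁ − r₂: -3, 0, 0, 0, 3
d²: 9, 0, 0, 0, 9; Σd² = 18
ρ = 1 − 6·18/(5·24) = 1 − 108/120 = 0.100

0.100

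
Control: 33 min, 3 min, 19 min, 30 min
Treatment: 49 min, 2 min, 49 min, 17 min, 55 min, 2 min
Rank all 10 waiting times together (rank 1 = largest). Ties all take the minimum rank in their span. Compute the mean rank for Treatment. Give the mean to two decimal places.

Sorted (descending): 55, 49, 49, 33, 30, 19, 17, 3, 2, 2
The 2 values of 49 occupy positions 2–3 → each gets rank 2.
The 2 values of 2 occupy positions 9–10 → each gets rank 9.
Treatment values → pooled ranks: 49→2, 2→9, 49→2, 17→7, 55→1, 2→9
Mean rank = (2 + 9 + 2 + 7 + 1 + 9) / 6 = 5.00

5.00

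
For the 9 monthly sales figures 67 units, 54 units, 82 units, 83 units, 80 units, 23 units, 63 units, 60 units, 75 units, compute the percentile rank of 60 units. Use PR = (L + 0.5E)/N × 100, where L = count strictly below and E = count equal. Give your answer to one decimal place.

N = 9.
Strictly below 60: 2. Equal to 60: 1.
PR = (2 + 0.5·1)/9 × 100 = 27.8

27.8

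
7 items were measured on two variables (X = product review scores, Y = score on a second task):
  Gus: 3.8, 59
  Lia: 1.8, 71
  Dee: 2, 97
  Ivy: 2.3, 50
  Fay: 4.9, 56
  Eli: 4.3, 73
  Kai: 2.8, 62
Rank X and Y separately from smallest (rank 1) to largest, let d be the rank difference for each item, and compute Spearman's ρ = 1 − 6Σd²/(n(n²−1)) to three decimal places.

-0.321

Ranks of variable 1: 5, 1, 2, 3, 7, 6, 4
Ranks of variable 2: 3, 5, 7, 1, 2, 6, 4
d = r₁ − r₂: 2, -4, -5, 2, 5, 0, 0
d²: 4, 16, 25, 4, 25, 0, 0; Σd² = 74
ρ = 1 − 6·74/(7·48) = 1 − 444/336 = -0.321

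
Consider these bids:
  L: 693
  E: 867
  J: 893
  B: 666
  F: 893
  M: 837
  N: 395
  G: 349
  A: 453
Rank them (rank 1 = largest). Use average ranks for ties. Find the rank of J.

1.5

Sorted (descending): 893, 893, 867, 837, 693, 666, 453, 395, 349
The 2 values of 893 occupy positions 1–2 → average rank (1+2)/2 = 1.5.
J has value 893 → rank 1.5.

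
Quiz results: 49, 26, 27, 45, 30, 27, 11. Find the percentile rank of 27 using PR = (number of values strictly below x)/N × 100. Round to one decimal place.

N = 7.
Strictly below 27: 2. Equal to 27: 2.
PR = 2/7 × 100 = 28.6

28.6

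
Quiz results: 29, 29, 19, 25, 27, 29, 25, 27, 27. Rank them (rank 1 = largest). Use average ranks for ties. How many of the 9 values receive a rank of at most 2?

Sorted (descending): 29, 29, 29, 27, 27, 27, 25, 25, 19
The 3 values of 29 occupy positions 1–3 → average rank 2.
The 3 values of 27 occupy positions 4–6 → average rank 5.
The 2 values of 25 occupy positions 7–8 → average rank (7+8)/2 = 7.5.
Ranks ≤ 2: {2, 2, 2} → 3 values.

3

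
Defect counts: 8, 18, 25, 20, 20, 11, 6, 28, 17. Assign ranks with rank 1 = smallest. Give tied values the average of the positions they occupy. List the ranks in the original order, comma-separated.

2, 5, 8, 6.5, 6.5, 3, 1, 9, 4

Sorted (ascending): 6, 8, 11, 17, 18, 20, 20, 25, 28
The 2 values of 20 occupy positions 6–7 → average rank (6+7)/2 = 6.5.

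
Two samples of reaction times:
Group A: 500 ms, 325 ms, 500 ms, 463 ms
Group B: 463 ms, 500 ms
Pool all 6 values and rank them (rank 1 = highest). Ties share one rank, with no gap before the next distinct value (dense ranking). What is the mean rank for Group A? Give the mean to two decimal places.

Sorted (descending): 500, 500, 500, 463, 463, 325
The 3 values of 500 share dense rank 1.
The 2 values of 463 share dense rank 2.
Remaining distinct values take the next consecutive integers.
Group A values → pooled ranks: 500→1, 325→3, 500→1, 463→2
Mean rank = (1 + 3 + 1 + 2) / 4 = 1.75

1.75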